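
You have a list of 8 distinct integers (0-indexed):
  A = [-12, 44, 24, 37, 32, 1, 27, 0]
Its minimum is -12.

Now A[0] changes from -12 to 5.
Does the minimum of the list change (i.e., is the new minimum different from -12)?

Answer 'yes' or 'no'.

Answer: yes

Derivation:
Old min = -12
Change: A[0] -12 -> 5
Changed element was the min; new min must be rechecked.
New min = 0; changed? yes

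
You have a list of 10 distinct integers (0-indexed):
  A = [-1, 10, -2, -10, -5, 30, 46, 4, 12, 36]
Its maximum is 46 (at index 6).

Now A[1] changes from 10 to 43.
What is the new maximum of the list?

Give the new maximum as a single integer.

Old max = 46 (at index 6)
Change: A[1] 10 -> 43
Changed element was NOT the old max.
  New max = max(old_max, new_val) = max(46, 43) = 46

Answer: 46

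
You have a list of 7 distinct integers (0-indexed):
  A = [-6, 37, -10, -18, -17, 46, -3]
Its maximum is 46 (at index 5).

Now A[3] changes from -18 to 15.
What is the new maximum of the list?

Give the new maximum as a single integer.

Old max = 46 (at index 5)
Change: A[3] -18 -> 15
Changed element was NOT the old max.
  New max = max(old_max, new_val) = max(46, 15) = 46

Answer: 46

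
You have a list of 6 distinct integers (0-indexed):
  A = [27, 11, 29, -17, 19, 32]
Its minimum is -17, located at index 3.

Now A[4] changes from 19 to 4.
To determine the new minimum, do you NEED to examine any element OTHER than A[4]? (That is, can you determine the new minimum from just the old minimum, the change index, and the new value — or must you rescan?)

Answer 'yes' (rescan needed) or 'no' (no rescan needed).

Answer: no

Derivation:
Old min = -17 at index 3
Change at index 4: 19 -> 4
Index 4 was NOT the min. New min = min(-17, 4). No rescan of other elements needed.
Needs rescan: no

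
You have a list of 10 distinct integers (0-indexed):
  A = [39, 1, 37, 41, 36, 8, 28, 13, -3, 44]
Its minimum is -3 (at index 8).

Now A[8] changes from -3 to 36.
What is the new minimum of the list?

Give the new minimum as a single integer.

Old min = -3 (at index 8)
Change: A[8] -3 -> 36
Changed element WAS the min. Need to check: is 36 still <= all others?
  Min of remaining elements: 1
  New min = min(36, 1) = 1

Answer: 1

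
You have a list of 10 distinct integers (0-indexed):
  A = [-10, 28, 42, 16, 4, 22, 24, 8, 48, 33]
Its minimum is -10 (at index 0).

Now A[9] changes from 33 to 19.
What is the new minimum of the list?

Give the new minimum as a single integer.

Old min = -10 (at index 0)
Change: A[9] 33 -> 19
Changed element was NOT the old min.
  New min = min(old_min, new_val) = min(-10, 19) = -10

Answer: -10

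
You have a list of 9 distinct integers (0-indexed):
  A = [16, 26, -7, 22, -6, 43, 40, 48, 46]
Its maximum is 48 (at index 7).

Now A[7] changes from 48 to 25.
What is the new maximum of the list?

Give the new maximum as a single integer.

Answer: 46

Derivation:
Old max = 48 (at index 7)
Change: A[7] 48 -> 25
Changed element WAS the max -> may need rescan.
  Max of remaining elements: 46
  New max = max(25, 46) = 46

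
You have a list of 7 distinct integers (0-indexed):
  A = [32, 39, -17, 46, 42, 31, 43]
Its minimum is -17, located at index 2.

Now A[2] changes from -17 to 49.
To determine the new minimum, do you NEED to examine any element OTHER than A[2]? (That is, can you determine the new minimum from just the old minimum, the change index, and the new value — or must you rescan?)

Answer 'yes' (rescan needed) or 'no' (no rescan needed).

Old min = -17 at index 2
Change at index 2: -17 -> 49
Index 2 WAS the min and new value 49 > old min -17. Must rescan other elements to find the new min.
Needs rescan: yes

Answer: yes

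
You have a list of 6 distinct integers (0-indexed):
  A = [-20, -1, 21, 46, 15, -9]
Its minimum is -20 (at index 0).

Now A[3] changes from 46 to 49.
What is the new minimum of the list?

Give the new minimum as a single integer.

Answer: -20

Derivation:
Old min = -20 (at index 0)
Change: A[3] 46 -> 49
Changed element was NOT the old min.
  New min = min(old_min, new_val) = min(-20, 49) = -20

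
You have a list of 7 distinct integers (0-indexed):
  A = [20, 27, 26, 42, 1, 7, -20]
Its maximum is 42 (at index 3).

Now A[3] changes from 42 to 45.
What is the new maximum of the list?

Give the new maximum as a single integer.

Old max = 42 (at index 3)
Change: A[3] 42 -> 45
Changed element WAS the max -> may need rescan.
  Max of remaining elements: 27
  New max = max(45, 27) = 45

Answer: 45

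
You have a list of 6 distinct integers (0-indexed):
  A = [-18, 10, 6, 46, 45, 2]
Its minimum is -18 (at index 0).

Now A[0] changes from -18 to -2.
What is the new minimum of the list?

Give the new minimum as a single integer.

Answer: -2

Derivation:
Old min = -18 (at index 0)
Change: A[0] -18 -> -2
Changed element WAS the min. Need to check: is -2 still <= all others?
  Min of remaining elements: 2
  New min = min(-2, 2) = -2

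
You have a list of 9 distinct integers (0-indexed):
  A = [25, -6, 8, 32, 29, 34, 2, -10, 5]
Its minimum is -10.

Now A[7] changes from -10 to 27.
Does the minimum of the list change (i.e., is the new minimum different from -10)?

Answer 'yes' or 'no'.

Old min = -10
Change: A[7] -10 -> 27
Changed element was the min; new min must be rechecked.
New min = -6; changed? yes

Answer: yes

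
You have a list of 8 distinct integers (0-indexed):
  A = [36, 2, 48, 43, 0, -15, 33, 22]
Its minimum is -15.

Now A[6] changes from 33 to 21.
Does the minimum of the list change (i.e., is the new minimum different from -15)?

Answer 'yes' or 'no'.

Old min = -15
Change: A[6] 33 -> 21
Changed element was NOT the min; min changes only if 21 < -15.
New min = -15; changed? no

Answer: no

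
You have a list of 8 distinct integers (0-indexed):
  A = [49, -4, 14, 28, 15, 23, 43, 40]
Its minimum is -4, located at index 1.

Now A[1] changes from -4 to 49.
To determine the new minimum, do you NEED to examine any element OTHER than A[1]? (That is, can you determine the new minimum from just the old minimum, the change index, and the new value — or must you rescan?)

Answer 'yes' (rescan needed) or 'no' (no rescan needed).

Answer: yes

Derivation:
Old min = -4 at index 1
Change at index 1: -4 -> 49
Index 1 WAS the min and new value 49 > old min -4. Must rescan other elements to find the new min.
Needs rescan: yes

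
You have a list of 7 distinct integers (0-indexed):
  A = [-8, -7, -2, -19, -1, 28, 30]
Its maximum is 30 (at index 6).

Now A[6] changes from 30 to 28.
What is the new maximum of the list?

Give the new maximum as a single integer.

Old max = 30 (at index 6)
Change: A[6] 30 -> 28
Changed element WAS the max -> may need rescan.
  Max of remaining elements: 28
  New max = max(28, 28) = 28

Answer: 28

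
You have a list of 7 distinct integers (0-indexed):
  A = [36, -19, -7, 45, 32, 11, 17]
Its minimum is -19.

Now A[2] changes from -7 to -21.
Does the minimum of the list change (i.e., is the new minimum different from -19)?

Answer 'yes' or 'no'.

Answer: yes

Derivation:
Old min = -19
Change: A[2] -7 -> -21
Changed element was NOT the min; min changes only if -21 < -19.
New min = -21; changed? yes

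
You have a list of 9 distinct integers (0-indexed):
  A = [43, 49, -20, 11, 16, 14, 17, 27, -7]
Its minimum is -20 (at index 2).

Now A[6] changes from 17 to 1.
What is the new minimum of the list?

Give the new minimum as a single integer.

Answer: -20

Derivation:
Old min = -20 (at index 2)
Change: A[6] 17 -> 1
Changed element was NOT the old min.
  New min = min(old_min, new_val) = min(-20, 1) = -20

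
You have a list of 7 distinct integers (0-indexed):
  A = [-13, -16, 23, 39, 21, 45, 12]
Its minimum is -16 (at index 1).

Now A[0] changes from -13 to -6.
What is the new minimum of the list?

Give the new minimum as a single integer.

Answer: -16

Derivation:
Old min = -16 (at index 1)
Change: A[0] -13 -> -6
Changed element was NOT the old min.
  New min = min(old_min, new_val) = min(-16, -6) = -16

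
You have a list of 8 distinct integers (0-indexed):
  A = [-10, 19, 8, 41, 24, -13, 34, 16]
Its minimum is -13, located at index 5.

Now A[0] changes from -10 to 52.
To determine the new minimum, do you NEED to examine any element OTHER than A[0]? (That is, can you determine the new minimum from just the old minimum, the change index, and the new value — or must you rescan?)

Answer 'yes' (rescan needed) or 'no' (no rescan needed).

Old min = -13 at index 5
Change at index 0: -10 -> 52
Index 0 was NOT the min. New min = min(-13, 52). No rescan of other elements needed.
Needs rescan: no

Answer: no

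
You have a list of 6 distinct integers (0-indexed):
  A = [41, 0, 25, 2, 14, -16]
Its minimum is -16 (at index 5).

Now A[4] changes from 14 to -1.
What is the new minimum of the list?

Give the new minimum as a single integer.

Answer: -16

Derivation:
Old min = -16 (at index 5)
Change: A[4] 14 -> -1
Changed element was NOT the old min.
  New min = min(old_min, new_val) = min(-16, -1) = -16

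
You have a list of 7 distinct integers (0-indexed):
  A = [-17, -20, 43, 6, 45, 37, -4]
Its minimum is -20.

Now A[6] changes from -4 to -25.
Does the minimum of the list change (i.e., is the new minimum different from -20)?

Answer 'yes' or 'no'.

Answer: yes

Derivation:
Old min = -20
Change: A[6] -4 -> -25
Changed element was NOT the min; min changes only if -25 < -20.
New min = -25; changed? yes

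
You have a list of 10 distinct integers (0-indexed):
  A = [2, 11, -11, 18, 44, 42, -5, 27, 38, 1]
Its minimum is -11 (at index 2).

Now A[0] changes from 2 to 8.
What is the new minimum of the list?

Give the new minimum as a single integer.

Old min = -11 (at index 2)
Change: A[0] 2 -> 8
Changed element was NOT the old min.
  New min = min(old_min, new_val) = min(-11, 8) = -11

Answer: -11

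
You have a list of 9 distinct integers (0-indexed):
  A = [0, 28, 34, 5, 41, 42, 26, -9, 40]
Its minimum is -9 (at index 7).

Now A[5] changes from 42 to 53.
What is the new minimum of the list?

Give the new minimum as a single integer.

Old min = -9 (at index 7)
Change: A[5] 42 -> 53
Changed element was NOT the old min.
  New min = min(old_min, new_val) = min(-9, 53) = -9

Answer: -9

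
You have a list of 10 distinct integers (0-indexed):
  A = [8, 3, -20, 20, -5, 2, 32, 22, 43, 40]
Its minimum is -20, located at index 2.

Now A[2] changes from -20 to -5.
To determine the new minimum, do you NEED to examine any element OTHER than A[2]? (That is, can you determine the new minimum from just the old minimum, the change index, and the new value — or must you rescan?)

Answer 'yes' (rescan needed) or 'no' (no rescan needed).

Old min = -20 at index 2
Change at index 2: -20 -> -5
Index 2 WAS the min and new value -5 > old min -20. Must rescan other elements to find the new min.
Needs rescan: yes

Answer: yes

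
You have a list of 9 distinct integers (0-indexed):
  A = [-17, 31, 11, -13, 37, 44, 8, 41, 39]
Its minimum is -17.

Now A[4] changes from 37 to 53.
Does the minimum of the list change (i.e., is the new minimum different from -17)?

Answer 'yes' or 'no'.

Old min = -17
Change: A[4] 37 -> 53
Changed element was NOT the min; min changes only if 53 < -17.
New min = -17; changed? no

Answer: no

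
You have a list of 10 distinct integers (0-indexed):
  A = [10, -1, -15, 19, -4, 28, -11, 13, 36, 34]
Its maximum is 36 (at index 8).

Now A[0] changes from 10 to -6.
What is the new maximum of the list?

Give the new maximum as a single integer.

Old max = 36 (at index 8)
Change: A[0] 10 -> -6
Changed element was NOT the old max.
  New max = max(old_max, new_val) = max(36, -6) = 36

Answer: 36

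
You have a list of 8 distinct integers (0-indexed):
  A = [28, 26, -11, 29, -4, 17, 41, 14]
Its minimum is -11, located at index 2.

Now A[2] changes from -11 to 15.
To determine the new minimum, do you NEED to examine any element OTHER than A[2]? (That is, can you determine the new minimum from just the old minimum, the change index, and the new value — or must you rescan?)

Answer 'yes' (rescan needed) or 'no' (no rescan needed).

Answer: yes

Derivation:
Old min = -11 at index 2
Change at index 2: -11 -> 15
Index 2 WAS the min and new value 15 > old min -11. Must rescan other elements to find the new min.
Needs rescan: yes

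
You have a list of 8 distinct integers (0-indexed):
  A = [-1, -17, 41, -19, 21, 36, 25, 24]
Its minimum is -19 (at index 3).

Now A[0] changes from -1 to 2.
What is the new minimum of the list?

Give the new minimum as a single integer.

Answer: -19

Derivation:
Old min = -19 (at index 3)
Change: A[0] -1 -> 2
Changed element was NOT the old min.
  New min = min(old_min, new_val) = min(-19, 2) = -19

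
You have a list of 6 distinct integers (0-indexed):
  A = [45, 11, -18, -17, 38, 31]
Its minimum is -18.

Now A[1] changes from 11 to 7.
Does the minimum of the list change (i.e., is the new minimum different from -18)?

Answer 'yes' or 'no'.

Old min = -18
Change: A[1] 11 -> 7
Changed element was NOT the min; min changes only if 7 < -18.
New min = -18; changed? no

Answer: no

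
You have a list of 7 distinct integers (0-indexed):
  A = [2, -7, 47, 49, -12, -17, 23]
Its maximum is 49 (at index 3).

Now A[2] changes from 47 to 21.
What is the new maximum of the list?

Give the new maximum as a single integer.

Old max = 49 (at index 3)
Change: A[2] 47 -> 21
Changed element was NOT the old max.
  New max = max(old_max, new_val) = max(49, 21) = 49

Answer: 49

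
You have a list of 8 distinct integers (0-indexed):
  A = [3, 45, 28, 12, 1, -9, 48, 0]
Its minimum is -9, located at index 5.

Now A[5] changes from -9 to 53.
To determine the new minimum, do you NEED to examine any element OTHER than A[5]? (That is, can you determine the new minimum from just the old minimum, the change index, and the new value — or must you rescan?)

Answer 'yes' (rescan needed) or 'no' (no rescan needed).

Old min = -9 at index 5
Change at index 5: -9 -> 53
Index 5 WAS the min and new value 53 > old min -9. Must rescan other elements to find the new min.
Needs rescan: yes

Answer: yes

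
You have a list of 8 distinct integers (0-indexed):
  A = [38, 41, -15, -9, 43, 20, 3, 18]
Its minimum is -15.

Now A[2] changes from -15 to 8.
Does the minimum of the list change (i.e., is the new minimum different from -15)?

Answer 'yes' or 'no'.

Old min = -15
Change: A[2] -15 -> 8
Changed element was the min; new min must be rechecked.
New min = -9; changed? yes

Answer: yes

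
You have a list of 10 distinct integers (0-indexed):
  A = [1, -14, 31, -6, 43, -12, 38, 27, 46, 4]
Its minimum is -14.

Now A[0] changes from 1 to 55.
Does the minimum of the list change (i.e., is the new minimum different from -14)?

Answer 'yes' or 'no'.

Old min = -14
Change: A[0] 1 -> 55
Changed element was NOT the min; min changes only if 55 < -14.
New min = -14; changed? no

Answer: no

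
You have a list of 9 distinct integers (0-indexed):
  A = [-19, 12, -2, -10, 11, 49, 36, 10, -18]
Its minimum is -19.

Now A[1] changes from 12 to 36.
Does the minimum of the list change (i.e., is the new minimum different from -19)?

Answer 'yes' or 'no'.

Old min = -19
Change: A[1] 12 -> 36
Changed element was NOT the min; min changes only if 36 < -19.
New min = -19; changed? no

Answer: no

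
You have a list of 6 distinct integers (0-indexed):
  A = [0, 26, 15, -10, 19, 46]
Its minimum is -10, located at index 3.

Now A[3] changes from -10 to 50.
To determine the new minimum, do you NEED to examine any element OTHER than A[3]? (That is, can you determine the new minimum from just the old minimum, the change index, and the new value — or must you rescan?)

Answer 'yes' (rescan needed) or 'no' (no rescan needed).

Old min = -10 at index 3
Change at index 3: -10 -> 50
Index 3 WAS the min and new value 50 > old min -10. Must rescan other elements to find the new min.
Needs rescan: yes

Answer: yes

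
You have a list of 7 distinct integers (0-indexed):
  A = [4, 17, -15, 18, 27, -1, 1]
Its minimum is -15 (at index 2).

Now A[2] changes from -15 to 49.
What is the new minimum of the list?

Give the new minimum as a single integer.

Old min = -15 (at index 2)
Change: A[2] -15 -> 49
Changed element WAS the min. Need to check: is 49 still <= all others?
  Min of remaining elements: -1
  New min = min(49, -1) = -1

Answer: -1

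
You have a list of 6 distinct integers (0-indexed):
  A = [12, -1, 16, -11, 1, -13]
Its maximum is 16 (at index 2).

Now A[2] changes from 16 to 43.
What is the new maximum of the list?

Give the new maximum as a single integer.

Answer: 43

Derivation:
Old max = 16 (at index 2)
Change: A[2] 16 -> 43
Changed element WAS the max -> may need rescan.
  Max of remaining elements: 12
  New max = max(43, 12) = 43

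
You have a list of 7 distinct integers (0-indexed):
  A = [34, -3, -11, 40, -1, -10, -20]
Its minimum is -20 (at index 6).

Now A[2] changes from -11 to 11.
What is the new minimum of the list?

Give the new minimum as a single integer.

Old min = -20 (at index 6)
Change: A[2] -11 -> 11
Changed element was NOT the old min.
  New min = min(old_min, new_val) = min(-20, 11) = -20

Answer: -20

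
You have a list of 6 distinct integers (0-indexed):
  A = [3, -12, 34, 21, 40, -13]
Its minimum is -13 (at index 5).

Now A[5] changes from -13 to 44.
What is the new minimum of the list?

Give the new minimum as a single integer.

Old min = -13 (at index 5)
Change: A[5] -13 -> 44
Changed element WAS the min. Need to check: is 44 still <= all others?
  Min of remaining elements: -12
  New min = min(44, -12) = -12

Answer: -12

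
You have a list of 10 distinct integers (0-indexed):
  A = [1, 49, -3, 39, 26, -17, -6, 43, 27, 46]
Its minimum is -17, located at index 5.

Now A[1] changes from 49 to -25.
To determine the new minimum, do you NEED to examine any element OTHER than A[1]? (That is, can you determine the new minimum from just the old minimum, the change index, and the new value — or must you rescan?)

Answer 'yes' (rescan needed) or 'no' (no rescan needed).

Old min = -17 at index 5
Change at index 1: 49 -> -25
Index 1 was NOT the min. New min = min(-17, -25). No rescan of other elements needed.
Needs rescan: no

Answer: no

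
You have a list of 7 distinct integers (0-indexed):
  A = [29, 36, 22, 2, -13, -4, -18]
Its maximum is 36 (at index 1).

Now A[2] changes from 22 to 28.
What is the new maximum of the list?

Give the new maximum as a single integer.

Answer: 36

Derivation:
Old max = 36 (at index 1)
Change: A[2] 22 -> 28
Changed element was NOT the old max.
  New max = max(old_max, new_val) = max(36, 28) = 36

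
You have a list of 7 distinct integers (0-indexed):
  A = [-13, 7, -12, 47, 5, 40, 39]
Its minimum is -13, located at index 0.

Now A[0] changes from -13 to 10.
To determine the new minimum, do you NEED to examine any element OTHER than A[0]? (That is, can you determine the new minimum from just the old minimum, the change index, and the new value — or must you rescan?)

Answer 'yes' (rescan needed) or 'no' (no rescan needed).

Old min = -13 at index 0
Change at index 0: -13 -> 10
Index 0 WAS the min and new value 10 > old min -13. Must rescan other elements to find the new min.
Needs rescan: yes

Answer: yes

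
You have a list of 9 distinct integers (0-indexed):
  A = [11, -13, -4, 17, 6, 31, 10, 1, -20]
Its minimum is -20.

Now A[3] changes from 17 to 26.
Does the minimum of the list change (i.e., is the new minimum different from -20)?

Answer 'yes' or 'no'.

Old min = -20
Change: A[3] 17 -> 26
Changed element was NOT the min; min changes only if 26 < -20.
New min = -20; changed? no

Answer: no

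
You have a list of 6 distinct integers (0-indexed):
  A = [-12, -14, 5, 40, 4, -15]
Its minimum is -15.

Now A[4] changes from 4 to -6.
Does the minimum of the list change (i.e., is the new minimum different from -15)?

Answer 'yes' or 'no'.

Answer: no

Derivation:
Old min = -15
Change: A[4] 4 -> -6
Changed element was NOT the min; min changes only if -6 < -15.
New min = -15; changed? no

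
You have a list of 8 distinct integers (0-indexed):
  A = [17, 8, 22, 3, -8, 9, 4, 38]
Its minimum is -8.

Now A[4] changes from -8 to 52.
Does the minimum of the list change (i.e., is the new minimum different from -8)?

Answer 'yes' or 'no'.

Answer: yes

Derivation:
Old min = -8
Change: A[4] -8 -> 52
Changed element was the min; new min must be rechecked.
New min = 3; changed? yes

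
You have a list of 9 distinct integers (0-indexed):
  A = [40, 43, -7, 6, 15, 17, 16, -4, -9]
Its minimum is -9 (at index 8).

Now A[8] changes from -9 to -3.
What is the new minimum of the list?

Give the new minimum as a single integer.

Old min = -9 (at index 8)
Change: A[8] -9 -> -3
Changed element WAS the min. Need to check: is -3 still <= all others?
  Min of remaining elements: -7
  New min = min(-3, -7) = -7

Answer: -7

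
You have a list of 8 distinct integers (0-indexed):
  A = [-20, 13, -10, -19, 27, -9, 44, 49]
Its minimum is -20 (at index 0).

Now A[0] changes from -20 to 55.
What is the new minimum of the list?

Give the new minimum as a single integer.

Answer: -19

Derivation:
Old min = -20 (at index 0)
Change: A[0] -20 -> 55
Changed element WAS the min. Need to check: is 55 still <= all others?
  Min of remaining elements: -19
  New min = min(55, -19) = -19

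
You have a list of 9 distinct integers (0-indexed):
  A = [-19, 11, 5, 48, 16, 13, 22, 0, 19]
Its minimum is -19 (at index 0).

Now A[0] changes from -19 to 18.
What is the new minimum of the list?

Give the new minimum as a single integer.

Old min = -19 (at index 0)
Change: A[0] -19 -> 18
Changed element WAS the min. Need to check: is 18 still <= all others?
  Min of remaining elements: 0
  New min = min(18, 0) = 0

Answer: 0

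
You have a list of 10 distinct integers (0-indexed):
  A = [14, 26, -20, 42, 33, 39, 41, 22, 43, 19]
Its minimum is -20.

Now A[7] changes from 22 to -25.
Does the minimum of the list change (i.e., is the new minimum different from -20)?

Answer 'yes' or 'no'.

Answer: yes

Derivation:
Old min = -20
Change: A[7] 22 -> -25
Changed element was NOT the min; min changes only if -25 < -20.
New min = -25; changed? yes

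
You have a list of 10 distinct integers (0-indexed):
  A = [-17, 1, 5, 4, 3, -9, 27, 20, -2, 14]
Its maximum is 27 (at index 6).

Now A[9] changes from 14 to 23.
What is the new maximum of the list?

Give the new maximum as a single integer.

Old max = 27 (at index 6)
Change: A[9] 14 -> 23
Changed element was NOT the old max.
  New max = max(old_max, new_val) = max(27, 23) = 27

Answer: 27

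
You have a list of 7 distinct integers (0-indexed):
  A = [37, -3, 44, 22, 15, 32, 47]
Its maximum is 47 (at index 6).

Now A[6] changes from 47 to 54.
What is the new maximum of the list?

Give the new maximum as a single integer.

Old max = 47 (at index 6)
Change: A[6] 47 -> 54
Changed element WAS the max -> may need rescan.
  Max of remaining elements: 44
  New max = max(54, 44) = 54

Answer: 54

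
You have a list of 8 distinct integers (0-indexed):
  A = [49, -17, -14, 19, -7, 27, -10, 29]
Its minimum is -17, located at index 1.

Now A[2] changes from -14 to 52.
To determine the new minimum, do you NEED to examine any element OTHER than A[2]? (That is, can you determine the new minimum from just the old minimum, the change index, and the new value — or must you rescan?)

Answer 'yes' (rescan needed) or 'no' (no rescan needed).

Old min = -17 at index 1
Change at index 2: -14 -> 52
Index 2 was NOT the min. New min = min(-17, 52). No rescan of other elements needed.
Needs rescan: no

Answer: no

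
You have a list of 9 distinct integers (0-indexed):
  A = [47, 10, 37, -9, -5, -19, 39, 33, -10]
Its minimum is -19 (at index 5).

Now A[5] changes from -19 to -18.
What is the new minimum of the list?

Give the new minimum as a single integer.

Answer: -18

Derivation:
Old min = -19 (at index 5)
Change: A[5] -19 -> -18
Changed element WAS the min. Need to check: is -18 still <= all others?
  Min of remaining elements: -10
  New min = min(-18, -10) = -18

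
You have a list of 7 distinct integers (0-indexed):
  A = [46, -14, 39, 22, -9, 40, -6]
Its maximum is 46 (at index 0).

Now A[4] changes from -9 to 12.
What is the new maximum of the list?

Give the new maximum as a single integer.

Answer: 46

Derivation:
Old max = 46 (at index 0)
Change: A[4] -9 -> 12
Changed element was NOT the old max.
  New max = max(old_max, new_val) = max(46, 12) = 46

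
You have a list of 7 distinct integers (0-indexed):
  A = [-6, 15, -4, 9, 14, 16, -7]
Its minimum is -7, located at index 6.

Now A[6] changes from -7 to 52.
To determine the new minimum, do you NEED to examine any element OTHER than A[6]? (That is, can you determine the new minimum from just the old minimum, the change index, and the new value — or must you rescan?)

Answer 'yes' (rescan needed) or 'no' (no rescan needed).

Answer: yes

Derivation:
Old min = -7 at index 6
Change at index 6: -7 -> 52
Index 6 WAS the min and new value 52 > old min -7. Must rescan other elements to find the new min.
Needs rescan: yes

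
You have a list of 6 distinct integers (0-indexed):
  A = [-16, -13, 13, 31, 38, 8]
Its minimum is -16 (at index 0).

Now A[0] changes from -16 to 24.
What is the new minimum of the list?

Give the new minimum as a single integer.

Answer: -13

Derivation:
Old min = -16 (at index 0)
Change: A[0] -16 -> 24
Changed element WAS the min. Need to check: is 24 still <= all others?
  Min of remaining elements: -13
  New min = min(24, -13) = -13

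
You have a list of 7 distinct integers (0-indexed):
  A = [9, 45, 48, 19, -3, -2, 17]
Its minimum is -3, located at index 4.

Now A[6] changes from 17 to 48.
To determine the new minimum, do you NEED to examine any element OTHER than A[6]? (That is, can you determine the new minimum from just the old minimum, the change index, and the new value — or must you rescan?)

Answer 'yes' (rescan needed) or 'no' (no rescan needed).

Answer: no

Derivation:
Old min = -3 at index 4
Change at index 6: 17 -> 48
Index 6 was NOT the min. New min = min(-3, 48). No rescan of other elements needed.
Needs rescan: no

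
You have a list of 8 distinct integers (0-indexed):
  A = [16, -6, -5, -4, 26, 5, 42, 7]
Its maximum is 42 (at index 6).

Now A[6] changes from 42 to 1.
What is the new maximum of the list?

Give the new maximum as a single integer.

Old max = 42 (at index 6)
Change: A[6] 42 -> 1
Changed element WAS the max -> may need rescan.
  Max of remaining elements: 26
  New max = max(1, 26) = 26

Answer: 26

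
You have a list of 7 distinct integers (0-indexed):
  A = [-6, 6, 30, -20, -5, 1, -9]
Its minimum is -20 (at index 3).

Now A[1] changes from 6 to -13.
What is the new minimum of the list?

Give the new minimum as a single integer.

Old min = -20 (at index 3)
Change: A[1] 6 -> -13
Changed element was NOT the old min.
  New min = min(old_min, new_val) = min(-20, -13) = -20

Answer: -20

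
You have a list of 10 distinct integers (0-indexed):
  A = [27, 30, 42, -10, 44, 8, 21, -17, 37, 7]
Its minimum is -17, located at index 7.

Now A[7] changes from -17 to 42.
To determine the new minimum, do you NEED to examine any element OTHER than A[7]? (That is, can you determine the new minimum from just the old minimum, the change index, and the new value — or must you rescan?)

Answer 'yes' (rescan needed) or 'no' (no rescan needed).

Answer: yes

Derivation:
Old min = -17 at index 7
Change at index 7: -17 -> 42
Index 7 WAS the min and new value 42 > old min -17. Must rescan other elements to find the new min.
Needs rescan: yes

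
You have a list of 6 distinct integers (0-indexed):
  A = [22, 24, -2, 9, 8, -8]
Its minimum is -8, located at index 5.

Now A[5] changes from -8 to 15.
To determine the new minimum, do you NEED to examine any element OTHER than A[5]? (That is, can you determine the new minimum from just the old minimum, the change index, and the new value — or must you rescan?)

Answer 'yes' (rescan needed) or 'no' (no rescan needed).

Answer: yes

Derivation:
Old min = -8 at index 5
Change at index 5: -8 -> 15
Index 5 WAS the min and new value 15 > old min -8. Must rescan other elements to find the new min.
Needs rescan: yes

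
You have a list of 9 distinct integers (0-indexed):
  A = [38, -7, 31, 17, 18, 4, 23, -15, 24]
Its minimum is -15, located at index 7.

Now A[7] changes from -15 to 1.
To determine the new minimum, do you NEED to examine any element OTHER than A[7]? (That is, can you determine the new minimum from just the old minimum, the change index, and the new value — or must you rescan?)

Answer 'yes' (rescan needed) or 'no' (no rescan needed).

Old min = -15 at index 7
Change at index 7: -15 -> 1
Index 7 WAS the min and new value 1 > old min -15. Must rescan other elements to find the new min.
Needs rescan: yes

Answer: yes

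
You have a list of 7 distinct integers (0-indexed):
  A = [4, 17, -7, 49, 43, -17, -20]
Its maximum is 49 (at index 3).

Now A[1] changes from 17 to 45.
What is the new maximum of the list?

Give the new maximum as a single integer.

Answer: 49

Derivation:
Old max = 49 (at index 3)
Change: A[1] 17 -> 45
Changed element was NOT the old max.
  New max = max(old_max, new_val) = max(49, 45) = 49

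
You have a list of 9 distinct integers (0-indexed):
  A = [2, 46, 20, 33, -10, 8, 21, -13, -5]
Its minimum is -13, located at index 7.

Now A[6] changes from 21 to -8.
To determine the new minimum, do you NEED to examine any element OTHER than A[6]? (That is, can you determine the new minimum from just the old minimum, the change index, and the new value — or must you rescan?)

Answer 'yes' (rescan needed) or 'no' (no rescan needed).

Old min = -13 at index 7
Change at index 6: 21 -> -8
Index 6 was NOT the min. New min = min(-13, -8). No rescan of other elements needed.
Needs rescan: no

Answer: no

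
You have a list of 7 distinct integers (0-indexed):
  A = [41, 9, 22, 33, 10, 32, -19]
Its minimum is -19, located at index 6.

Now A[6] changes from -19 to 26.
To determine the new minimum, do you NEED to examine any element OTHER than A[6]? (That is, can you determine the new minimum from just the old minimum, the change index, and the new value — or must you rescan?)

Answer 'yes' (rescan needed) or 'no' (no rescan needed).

Old min = -19 at index 6
Change at index 6: -19 -> 26
Index 6 WAS the min and new value 26 > old min -19. Must rescan other elements to find the new min.
Needs rescan: yes

Answer: yes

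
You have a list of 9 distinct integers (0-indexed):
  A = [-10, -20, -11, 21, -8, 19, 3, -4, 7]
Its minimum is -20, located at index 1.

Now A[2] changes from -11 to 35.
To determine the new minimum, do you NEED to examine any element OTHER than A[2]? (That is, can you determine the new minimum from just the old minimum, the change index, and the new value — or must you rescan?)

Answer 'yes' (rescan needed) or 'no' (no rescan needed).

Answer: no

Derivation:
Old min = -20 at index 1
Change at index 2: -11 -> 35
Index 2 was NOT the min. New min = min(-20, 35). No rescan of other elements needed.
Needs rescan: no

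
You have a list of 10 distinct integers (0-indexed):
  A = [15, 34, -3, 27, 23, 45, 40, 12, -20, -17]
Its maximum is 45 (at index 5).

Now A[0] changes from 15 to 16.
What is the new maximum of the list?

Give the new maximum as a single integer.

Answer: 45

Derivation:
Old max = 45 (at index 5)
Change: A[0] 15 -> 16
Changed element was NOT the old max.
  New max = max(old_max, new_val) = max(45, 16) = 45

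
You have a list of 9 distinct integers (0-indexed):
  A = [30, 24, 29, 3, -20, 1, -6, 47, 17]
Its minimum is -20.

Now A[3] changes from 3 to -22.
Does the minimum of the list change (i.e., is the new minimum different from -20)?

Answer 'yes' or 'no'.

Old min = -20
Change: A[3] 3 -> -22
Changed element was NOT the min; min changes only if -22 < -20.
New min = -22; changed? yes

Answer: yes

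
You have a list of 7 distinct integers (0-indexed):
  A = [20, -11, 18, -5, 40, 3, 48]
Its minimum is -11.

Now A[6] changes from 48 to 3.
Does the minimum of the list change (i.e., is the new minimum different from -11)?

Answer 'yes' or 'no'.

Answer: no

Derivation:
Old min = -11
Change: A[6] 48 -> 3
Changed element was NOT the min; min changes only if 3 < -11.
New min = -11; changed? no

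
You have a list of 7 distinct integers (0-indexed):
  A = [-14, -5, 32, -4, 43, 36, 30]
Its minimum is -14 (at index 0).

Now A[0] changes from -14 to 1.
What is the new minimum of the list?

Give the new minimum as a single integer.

Answer: -5

Derivation:
Old min = -14 (at index 0)
Change: A[0] -14 -> 1
Changed element WAS the min. Need to check: is 1 still <= all others?
  Min of remaining elements: -5
  New min = min(1, -5) = -5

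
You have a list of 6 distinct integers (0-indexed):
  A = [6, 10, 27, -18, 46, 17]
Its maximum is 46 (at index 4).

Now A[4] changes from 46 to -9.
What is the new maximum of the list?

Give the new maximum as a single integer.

Answer: 27

Derivation:
Old max = 46 (at index 4)
Change: A[4] 46 -> -9
Changed element WAS the max -> may need rescan.
  Max of remaining elements: 27
  New max = max(-9, 27) = 27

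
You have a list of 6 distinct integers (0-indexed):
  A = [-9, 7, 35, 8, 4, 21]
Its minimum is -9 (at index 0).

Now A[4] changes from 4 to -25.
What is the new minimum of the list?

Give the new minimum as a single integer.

Old min = -9 (at index 0)
Change: A[4] 4 -> -25
Changed element was NOT the old min.
  New min = min(old_min, new_val) = min(-9, -25) = -25

Answer: -25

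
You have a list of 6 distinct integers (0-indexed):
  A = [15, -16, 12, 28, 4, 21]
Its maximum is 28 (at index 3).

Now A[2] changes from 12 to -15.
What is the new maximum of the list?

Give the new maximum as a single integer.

Answer: 28

Derivation:
Old max = 28 (at index 3)
Change: A[2] 12 -> -15
Changed element was NOT the old max.
  New max = max(old_max, new_val) = max(28, -15) = 28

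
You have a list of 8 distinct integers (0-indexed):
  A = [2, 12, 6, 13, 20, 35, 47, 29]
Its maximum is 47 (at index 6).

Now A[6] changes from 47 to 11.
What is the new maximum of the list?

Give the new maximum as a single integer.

Answer: 35

Derivation:
Old max = 47 (at index 6)
Change: A[6] 47 -> 11
Changed element WAS the max -> may need rescan.
  Max of remaining elements: 35
  New max = max(11, 35) = 35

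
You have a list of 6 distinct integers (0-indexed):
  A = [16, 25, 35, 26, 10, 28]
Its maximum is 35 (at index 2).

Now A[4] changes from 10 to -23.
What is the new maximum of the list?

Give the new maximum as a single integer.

Old max = 35 (at index 2)
Change: A[4] 10 -> -23
Changed element was NOT the old max.
  New max = max(old_max, new_val) = max(35, -23) = 35

Answer: 35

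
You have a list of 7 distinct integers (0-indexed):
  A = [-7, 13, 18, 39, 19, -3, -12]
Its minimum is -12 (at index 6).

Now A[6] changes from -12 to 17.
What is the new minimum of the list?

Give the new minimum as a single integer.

Old min = -12 (at index 6)
Change: A[6] -12 -> 17
Changed element WAS the min. Need to check: is 17 still <= all others?
  Min of remaining elements: -7
  New min = min(17, -7) = -7

Answer: -7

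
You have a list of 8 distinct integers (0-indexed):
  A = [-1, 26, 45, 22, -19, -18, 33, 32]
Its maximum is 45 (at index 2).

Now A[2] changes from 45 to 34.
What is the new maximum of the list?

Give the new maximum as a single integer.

Old max = 45 (at index 2)
Change: A[2] 45 -> 34
Changed element WAS the max -> may need rescan.
  Max of remaining elements: 33
  New max = max(34, 33) = 34

Answer: 34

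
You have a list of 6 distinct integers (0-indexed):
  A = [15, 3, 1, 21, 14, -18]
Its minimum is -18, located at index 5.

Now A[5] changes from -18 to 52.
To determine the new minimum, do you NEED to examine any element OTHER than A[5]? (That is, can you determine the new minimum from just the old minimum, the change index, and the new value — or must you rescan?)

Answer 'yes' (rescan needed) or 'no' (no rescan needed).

Old min = -18 at index 5
Change at index 5: -18 -> 52
Index 5 WAS the min and new value 52 > old min -18. Must rescan other elements to find the new min.
Needs rescan: yes

Answer: yes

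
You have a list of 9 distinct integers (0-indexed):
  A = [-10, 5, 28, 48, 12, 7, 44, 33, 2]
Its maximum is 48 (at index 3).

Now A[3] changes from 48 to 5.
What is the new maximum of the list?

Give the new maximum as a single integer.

Old max = 48 (at index 3)
Change: A[3] 48 -> 5
Changed element WAS the max -> may need rescan.
  Max of remaining elements: 44
  New max = max(5, 44) = 44

Answer: 44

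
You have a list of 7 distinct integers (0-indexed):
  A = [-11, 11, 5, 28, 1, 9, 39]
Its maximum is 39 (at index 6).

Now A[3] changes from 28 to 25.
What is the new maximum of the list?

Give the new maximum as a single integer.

Old max = 39 (at index 6)
Change: A[3] 28 -> 25
Changed element was NOT the old max.
  New max = max(old_max, new_val) = max(39, 25) = 39

Answer: 39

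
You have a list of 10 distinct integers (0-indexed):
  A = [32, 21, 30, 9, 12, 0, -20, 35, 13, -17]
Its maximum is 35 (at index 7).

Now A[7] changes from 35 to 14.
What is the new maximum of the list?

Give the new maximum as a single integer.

Answer: 32

Derivation:
Old max = 35 (at index 7)
Change: A[7] 35 -> 14
Changed element WAS the max -> may need rescan.
  Max of remaining elements: 32
  New max = max(14, 32) = 32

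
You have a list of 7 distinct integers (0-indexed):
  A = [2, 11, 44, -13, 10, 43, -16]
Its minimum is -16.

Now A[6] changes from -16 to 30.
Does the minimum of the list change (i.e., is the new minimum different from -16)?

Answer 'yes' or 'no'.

Answer: yes

Derivation:
Old min = -16
Change: A[6] -16 -> 30
Changed element was the min; new min must be rechecked.
New min = -13; changed? yes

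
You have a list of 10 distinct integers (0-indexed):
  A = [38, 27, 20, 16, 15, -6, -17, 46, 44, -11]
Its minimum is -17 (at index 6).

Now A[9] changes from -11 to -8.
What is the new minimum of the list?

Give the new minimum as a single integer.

Old min = -17 (at index 6)
Change: A[9] -11 -> -8
Changed element was NOT the old min.
  New min = min(old_min, new_val) = min(-17, -8) = -17

Answer: -17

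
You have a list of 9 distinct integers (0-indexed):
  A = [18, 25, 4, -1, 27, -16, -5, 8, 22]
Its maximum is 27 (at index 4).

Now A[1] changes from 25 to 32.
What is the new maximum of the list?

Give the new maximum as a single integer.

Old max = 27 (at index 4)
Change: A[1] 25 -> 32
Changed element was NOT the old max.
  New max = max(old_max, new_val) = max(27, 32) = 32

Answer: 32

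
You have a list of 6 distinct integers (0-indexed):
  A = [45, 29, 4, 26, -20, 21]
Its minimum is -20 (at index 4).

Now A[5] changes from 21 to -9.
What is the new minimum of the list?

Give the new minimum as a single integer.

Old min = -20 (at index 4)
Change: A[5] 21 -> -9
Changed element was NOT the old min.
  New min = min(old_min, new_val) = min(-20, -9) = -20

Answer: -20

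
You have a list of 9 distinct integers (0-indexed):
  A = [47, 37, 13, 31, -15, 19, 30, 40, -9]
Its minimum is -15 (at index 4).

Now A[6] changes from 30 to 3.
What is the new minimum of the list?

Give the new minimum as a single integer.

Old min = -15 (at index 4)
Change: A[6] 30 -> 3
Changed element was NOT the old min.
  New min = min(old_min, new_val) = min(-15, 3) = -15

Answer: -15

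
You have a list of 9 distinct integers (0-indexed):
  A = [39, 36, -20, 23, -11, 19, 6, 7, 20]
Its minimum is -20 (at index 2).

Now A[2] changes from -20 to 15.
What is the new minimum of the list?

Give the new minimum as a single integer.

Old min = -20 (at index 2)
Change: A[2] -20 -> 15
Changed element WAS the min. Need to check: is 15 still <= all others?
  Min of remaining elements: -11
  New min = min(15, -11) = -11

Answer: -11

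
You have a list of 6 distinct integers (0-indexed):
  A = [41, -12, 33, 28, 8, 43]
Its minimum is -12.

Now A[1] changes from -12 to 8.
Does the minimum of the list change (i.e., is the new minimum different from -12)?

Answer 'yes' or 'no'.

Answer: yes

Derivation:
Old min = -12
Change: A[1] -12 -> 8
Changed element was the min; new min must be rechecked.
New min = 8; changed? yes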